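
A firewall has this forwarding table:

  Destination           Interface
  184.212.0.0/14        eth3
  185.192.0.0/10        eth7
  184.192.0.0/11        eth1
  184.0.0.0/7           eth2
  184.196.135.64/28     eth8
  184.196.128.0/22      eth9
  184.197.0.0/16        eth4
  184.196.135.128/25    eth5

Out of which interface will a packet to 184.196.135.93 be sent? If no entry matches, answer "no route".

eth1

Routes whose prefix contains 184.196.135.93:
  184.0.0.0/7 (184.0.0.0 - 185.255.255.255) -> eth2
  184.192.0.0/11 (184.192.0.0 - 184.223.255.255) -> eth1
More-specific entries that do NOT match:
  184.196.135.64/28 (184.196.135.64 - 184.196.135.79) does not contain 184.196.135.93
  184.196.135.128/25 (184.196.135.128 - 184.196.135.255) does not contain 184.196.135.93
  184.196.128.0/22 (184.196.128.0 - 184.196.131.255) does not contain 184.196.135.93
  184.197.0.0/16 (184.197.0.0 - 184.197.255.255) does not contain 184.196.135.93
  184.212.0.0/14 (184.212.0.0 - 184.215.255.255) does not contain 184.196.135.93
Longest matching prefix is /11 -> interface eth1.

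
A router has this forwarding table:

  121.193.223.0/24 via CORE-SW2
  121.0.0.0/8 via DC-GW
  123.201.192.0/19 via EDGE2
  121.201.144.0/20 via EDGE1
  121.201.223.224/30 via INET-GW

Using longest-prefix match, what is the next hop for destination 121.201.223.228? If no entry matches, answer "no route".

Routes whose prefix contains 121.201.223.228:
  121.0.0.0/8 (121.0.0.0 - 121.255.255.255) -> DC-GW
More-specific entries that do NOT match:
  121.201.223.224/30 (121.201.223.224 - 121.201.223.227) does not contain 121.201.223.228
  121.193.223.0/24 (121.193.223.0 - 121.193.223.255) does not contain 121.201.223.228
  121.201.144.0/20 (121.201.144.0 - 121.201.159.255) does not contain 121.201.223.228
  123.201.192.0/19 (123.201.192.0 - 123.201.223.255) does not contain 121.201.223.228
Longest matching prefix is /8 -> next hop DC-GW.

DC-GW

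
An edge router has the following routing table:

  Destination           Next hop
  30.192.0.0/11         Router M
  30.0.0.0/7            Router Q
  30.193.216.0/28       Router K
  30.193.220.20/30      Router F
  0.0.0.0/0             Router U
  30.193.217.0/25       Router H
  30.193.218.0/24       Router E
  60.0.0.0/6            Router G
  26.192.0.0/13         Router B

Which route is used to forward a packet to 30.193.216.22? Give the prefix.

30.192.0.0/11

Entries matching 30.193.216.22:
  0.0.0.0/0 (default, matches everything)
  30.0.0.0/7 (30.0.0.0 - 31.255.255.255)
  30.192.0.0/11 (30.192.0.0 - 30.223.255.255)
Most specific is 30.192.0.0/11.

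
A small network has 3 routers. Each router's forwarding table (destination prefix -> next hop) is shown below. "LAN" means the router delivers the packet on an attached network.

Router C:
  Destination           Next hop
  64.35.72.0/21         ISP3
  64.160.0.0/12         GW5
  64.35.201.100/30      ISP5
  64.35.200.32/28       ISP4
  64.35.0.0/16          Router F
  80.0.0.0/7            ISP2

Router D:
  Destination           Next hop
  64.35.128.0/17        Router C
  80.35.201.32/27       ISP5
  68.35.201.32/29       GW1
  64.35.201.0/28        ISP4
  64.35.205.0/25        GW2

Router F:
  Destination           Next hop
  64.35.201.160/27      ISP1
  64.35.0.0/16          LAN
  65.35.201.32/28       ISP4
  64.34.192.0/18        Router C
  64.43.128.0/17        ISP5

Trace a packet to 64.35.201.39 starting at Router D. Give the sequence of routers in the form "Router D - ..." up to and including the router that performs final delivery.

Router D - Router C - Router F

At Router D: longest match for 64.35.201.39 is 64.35.128.0/17 -> Router C
At Router C: longest match for 64.35.201.39 is 64.35.0.0/16 -> Router F
At Router F: longest match for 64.35.201.39 is 64.35.0.0/16 -> LAN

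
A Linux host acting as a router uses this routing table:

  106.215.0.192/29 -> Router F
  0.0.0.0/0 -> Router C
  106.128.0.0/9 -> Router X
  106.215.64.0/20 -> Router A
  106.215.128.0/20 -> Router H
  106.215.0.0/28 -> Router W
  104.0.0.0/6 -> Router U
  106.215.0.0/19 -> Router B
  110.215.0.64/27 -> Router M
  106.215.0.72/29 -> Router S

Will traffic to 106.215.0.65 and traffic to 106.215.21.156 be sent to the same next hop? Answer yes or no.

106.215.0.65: longest match 106.215.0.0/19 -> Router B
106.215.21.156: longest match 106.215.0.0/19 -> Router B

yes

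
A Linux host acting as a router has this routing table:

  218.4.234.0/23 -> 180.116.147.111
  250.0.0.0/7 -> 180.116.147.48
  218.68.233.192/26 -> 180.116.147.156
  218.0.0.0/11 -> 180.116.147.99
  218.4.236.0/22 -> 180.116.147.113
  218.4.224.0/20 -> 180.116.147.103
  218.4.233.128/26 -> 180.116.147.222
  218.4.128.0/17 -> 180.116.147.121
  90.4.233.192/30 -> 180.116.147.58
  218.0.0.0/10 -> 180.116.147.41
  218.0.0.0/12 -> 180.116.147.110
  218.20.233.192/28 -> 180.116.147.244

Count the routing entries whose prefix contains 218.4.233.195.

Prefixes containing 218.4.233.195:
  218.0.0.0/10 (218.0.0.0 - 218.63.255.255)
  218.0.0.0/11 (218.0.0.0 - 218.31.255.255)
  218.0.0.0/12 (218.0.0.0 - 218.15.255.255)
  218.4.128.0/17 (218.4.128.0 - 218.4.255.255)
  218.4.224.0/20 (218.4.224.0 - 218.4.239.255)
Total matching entries: 5.

5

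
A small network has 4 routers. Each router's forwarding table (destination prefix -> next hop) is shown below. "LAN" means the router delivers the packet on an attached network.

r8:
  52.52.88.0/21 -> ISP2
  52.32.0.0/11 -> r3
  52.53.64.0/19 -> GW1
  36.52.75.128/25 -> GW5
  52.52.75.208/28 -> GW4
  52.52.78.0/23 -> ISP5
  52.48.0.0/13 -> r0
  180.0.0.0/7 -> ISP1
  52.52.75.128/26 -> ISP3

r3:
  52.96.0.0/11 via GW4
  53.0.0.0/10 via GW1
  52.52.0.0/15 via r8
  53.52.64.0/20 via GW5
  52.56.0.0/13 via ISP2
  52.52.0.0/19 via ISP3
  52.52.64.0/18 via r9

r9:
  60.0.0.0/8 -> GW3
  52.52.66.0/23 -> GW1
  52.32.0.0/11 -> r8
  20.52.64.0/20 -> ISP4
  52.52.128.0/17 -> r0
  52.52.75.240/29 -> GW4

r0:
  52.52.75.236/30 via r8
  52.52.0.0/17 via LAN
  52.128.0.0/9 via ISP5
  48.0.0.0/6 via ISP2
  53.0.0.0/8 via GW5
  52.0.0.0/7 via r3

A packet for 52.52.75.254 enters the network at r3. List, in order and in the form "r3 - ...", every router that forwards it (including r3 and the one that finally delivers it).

r3 - r9 - r8 - r0

At r3: longest match for 52.52.75.254 is 52.52.64.0/18 -> r9
At r9: longest match for 52.52.75.254 is 52.32.0.0/11 -> r8
At r8: longest match for 52.52.75.254 is 52.48.0.0/13 -> r0
At r0: longest match for 52.52.75.254 is 52.52.0.0/17 -> LAN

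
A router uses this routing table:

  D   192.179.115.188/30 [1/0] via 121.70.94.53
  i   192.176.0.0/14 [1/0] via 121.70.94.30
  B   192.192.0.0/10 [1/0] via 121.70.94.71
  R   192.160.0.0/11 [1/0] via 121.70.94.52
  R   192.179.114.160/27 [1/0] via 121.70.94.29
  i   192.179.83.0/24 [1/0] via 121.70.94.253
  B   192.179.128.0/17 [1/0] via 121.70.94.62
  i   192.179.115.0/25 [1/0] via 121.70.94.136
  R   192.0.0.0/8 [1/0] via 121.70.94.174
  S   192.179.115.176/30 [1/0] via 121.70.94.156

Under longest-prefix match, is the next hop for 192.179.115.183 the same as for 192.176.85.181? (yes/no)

yes

192.179.115.183: longest match 192.176.0.0/14 -> 121.70.94.30
192.176.85.181: longest match 192.176.0.0/14 -> 121.70.94.30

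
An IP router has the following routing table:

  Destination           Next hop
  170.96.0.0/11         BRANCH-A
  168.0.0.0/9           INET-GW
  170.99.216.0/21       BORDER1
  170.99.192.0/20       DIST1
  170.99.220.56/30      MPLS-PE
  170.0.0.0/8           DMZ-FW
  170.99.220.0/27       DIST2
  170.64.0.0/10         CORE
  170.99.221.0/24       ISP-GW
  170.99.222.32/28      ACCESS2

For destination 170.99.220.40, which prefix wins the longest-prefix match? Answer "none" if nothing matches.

170.99.216.0/21

Entries matching 170.99.220.40:
  170.0.0.0/8 (170.0.0.0 - 170.255.255.255)
  170.64.0.0/10 (170.64.0.0 - 170.127.255.255)
  170.96.0.0/11 (170.96.0.0 - 170.127.255.255)
  170.99.216.0/21 (170.99.216.0 - 170.99.223.255)
Most specific is 170.99.216.0/21.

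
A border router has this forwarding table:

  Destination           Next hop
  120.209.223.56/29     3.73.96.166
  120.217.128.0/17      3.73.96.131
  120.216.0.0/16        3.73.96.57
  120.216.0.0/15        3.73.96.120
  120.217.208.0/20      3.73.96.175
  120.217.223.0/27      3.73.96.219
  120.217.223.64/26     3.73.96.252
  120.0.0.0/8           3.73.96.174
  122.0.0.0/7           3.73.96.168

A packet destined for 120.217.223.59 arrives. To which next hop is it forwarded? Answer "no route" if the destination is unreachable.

Routes whose prefix contains 120.217.223.59:
  120.0.0.0/8 (120.0.0.0 - 120.255.255.255) -> 3.73.96.174
  120.216.0.0/15 (120.216.0.0 - 120.217.255.255) -> 3.73.96.120
  120.217.128.0/17 (120.217.128.0 - 120.217.255.255) -> 3.73.96.131
  120.217.208.0/20 (120.217.208.0 - 120.217.223.255) -> 3.73.96.175
More-specific entries that do NOT match:
  120.209.223.56/29 (120.209.223.56 - 120.209.223.63) does not contain 120.217.223.59
  120.217.223.0/27 (120.217.223.0 - 120.217.223.31) does not contain 120.217.223.59
  120.217.223.64/26 (120.217.223.64 - 120.217.223.127) does not contain 120.217.223.59
Longest matching prefix is /20 -> next hop 3.73.96.175.

3.73.96.175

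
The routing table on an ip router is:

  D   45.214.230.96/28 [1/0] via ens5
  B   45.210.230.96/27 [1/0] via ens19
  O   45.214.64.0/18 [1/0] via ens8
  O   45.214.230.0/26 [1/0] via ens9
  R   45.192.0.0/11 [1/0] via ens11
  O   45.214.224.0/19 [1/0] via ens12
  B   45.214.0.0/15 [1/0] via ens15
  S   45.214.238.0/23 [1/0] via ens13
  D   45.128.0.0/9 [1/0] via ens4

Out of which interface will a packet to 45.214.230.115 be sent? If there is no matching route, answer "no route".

ens12

Routes whose prefix contains 45.214.230.115:
  45.128.0.0/9 (45.128.0.0 - 45.255.255.255) -> ens4
  45.192.0.0/11 (45.192.0.0 - 45.223.255.255) -> ens11
  45.214.0.0/15 (45.214.0.0 - 45.215.255.255) -> ens15
  45.214.224.0/19 (45.214.224.0 - 45.214.255.255) -> ens12
More-specific entries that do NOT match:
  45.214.230.96/28 (45.214.230.96 - 45.214.230.111) does not contain 45.214.230.115
  45.210.230.96/27 (45.210.230.96 - 45.210.230.127) does not contain 45.214.230.115
  45.214.230.0/26 (45.214.230.0 - 45.214.230.63) does not contain 45.214.230.115
  45.214.238.0/23 (45.214.238.0 - 45.214.239.255) does not contain 45.214.230.115
Longest matching prefix is /19 -> interface ens12.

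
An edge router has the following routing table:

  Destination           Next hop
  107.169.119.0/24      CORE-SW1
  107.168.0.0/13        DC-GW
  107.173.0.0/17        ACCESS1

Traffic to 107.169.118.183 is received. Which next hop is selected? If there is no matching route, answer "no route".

DC-GW

Routes whose prefix contains 107.169.118.183:
  107.168.0.0/13 (107.168.0.0 - 107.175.255.255) -> DC-GW
More-specific entries that do NOT match:
  107.169.119.0/24 (107.169.119.0 - 107.169.119.255) does not contain 107.169.118.183
  107.173.0.0/17 (107.173.0.0 - 107.173.127.255) does not contain 107.169.118.183
Longest matching prefix is /13 -> next hop DC-GW.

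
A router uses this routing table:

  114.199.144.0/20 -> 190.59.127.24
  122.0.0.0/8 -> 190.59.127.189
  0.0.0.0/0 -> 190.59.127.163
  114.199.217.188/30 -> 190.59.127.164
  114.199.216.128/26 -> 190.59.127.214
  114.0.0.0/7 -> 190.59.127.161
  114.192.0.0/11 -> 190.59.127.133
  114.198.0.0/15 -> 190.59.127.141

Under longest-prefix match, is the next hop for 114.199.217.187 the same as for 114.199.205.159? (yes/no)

yes

114.199.217.187: longest match 114.198.0.0/15 -> 190.59.127.141
114.199.205.159: longest match 114.198.0.0/15 -> 190.59.127.141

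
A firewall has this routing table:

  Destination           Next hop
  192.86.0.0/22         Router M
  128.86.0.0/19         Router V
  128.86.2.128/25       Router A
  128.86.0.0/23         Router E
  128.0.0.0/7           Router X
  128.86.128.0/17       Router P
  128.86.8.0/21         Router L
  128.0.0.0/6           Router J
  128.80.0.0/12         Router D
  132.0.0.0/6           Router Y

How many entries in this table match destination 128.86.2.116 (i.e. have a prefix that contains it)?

Prefixes containing 128.86.2.116:
  128.0.0.0/6 (128.0.0.0 - 131.255.255.255)
  128.0.0.0/7 (128.0.0.0 - 129.255.255.255)
  128.80.0.0/12 (128.80.0.0 - 128.95.255.255)
  128.86.0.0/19 (128.86.0.0 - 128.86.31.255)
Total matching entries: 4.

4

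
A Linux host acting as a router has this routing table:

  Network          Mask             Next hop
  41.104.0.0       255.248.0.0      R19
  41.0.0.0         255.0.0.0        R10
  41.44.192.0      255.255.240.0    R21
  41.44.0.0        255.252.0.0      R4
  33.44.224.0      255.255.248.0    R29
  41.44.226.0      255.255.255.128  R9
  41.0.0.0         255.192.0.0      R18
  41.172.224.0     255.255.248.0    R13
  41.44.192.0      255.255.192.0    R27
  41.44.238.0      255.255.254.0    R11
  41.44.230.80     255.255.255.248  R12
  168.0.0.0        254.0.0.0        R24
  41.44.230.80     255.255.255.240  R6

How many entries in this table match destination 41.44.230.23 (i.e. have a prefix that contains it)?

4

Prefixes containing 41.44.230.23:
  41.0.0.0/8 (41.0.0.0 - 41.255.255.255)
  41.0.0.0/10 (41.0.0.0 - 41.63.255.255)
  41.44.0.0/14 (41.44.0.0 - 41.47.255.255)
  41.44.192.0/18 (41.44.192.0 - 41.44.255.255)
Total matching entries: 4.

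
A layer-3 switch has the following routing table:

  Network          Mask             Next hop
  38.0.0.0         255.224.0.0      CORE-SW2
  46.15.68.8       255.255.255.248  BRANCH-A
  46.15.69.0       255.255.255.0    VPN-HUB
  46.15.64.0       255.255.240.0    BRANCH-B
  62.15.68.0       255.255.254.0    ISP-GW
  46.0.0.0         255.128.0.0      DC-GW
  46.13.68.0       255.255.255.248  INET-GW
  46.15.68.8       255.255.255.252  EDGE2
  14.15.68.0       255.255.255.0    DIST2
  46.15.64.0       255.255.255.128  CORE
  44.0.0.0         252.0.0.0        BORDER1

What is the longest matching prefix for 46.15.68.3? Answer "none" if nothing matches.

46.15.64.0/20

Entries matching 46.15.68.3:
  44.0.0.0/6 (44.0.0.0 - 47.255.255.255)
  46.0.0.0/9 (46.0.0.0 - 46.127.255.255)
  46.15.64.0/20 (46.15.64.0 - 46.15.79.255)
Most specific is 46.15.64.0/20.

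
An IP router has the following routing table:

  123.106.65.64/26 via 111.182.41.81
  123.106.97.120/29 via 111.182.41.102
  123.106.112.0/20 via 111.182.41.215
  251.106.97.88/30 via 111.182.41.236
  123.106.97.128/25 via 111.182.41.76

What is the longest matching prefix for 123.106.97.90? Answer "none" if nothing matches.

none

123.106.97.90 is outside every listed prefix and there is no default route.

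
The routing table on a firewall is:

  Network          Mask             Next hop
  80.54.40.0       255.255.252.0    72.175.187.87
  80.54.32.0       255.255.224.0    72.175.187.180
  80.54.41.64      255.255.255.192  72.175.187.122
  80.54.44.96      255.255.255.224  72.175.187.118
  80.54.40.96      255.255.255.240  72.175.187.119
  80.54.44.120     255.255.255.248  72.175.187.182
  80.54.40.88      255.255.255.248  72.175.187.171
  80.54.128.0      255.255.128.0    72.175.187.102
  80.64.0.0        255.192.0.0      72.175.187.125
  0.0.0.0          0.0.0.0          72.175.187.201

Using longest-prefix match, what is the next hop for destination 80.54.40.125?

72.175.187.87

Routes whose prefix contains 80.54.40.125:
  0.0.0.0/0 (default, matches everything) -> 72.175.187.201
  80.54.32.0/19 (80.54.32.0 - 80.54.63.255) -> 72.175.187.180
  80.54.40.0/22 (80.54.40.0 - 80.54.43.255) -> 72.175.187.87
More-specific entries that do NOT match:
  80.54.44.120/29 (80.54.44.120 - 80.54.44.127) does not contain 80.54.40.125
  80.54.40.88/29 (80.54.40.88 - 80.54.40.95) does not contain 80.54.40.125
  80.54.40.96/28 (80.54.40.96 - 80.54.40.111) does not contain 80.54.40.125
  80.54.44.96/27 (80.54.44.96 - 80.54.44.127) does not contain 80.54.40.125
  80.54.41.64/26 (80.54.41.64 - 80.54.41.127) does not contain 80.54.40.125
Longest matching prefix is /22 -> next hop 72.175.187.87.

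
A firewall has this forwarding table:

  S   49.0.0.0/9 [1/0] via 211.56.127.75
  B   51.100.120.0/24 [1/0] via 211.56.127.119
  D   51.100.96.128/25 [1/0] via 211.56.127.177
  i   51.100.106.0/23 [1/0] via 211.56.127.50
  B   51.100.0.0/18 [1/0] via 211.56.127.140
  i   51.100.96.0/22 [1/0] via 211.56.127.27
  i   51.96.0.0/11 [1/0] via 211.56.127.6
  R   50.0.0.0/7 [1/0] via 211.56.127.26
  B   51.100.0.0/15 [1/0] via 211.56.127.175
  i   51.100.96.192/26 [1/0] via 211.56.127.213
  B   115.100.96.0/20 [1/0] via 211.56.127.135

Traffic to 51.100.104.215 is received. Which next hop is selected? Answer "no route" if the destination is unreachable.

211.56.127.175

Routes whose prefix contains 51.100.104.215:
  50.0.0.0/7 (50.0.0.0 - 51.255.255.255) -> 211.56.127.26
  51.96.0.0/11 (51.96.0.0 - 51.127.255.255) -> 211.56.127.6
  51.100.0.0/15 (51.100.0.0 - 51.101.255.255) -> 211.56.127.175
More-specific entries that do NOT match:
  51.100.96.192/26 (51.100.96.192 - 51.100.96.255) does not contain 51.100.104.215
  51.100.96.128/25 (51.100.96.128 - 51.100.96.255) does not contain 51.100.104.215
  51.100.120.0/24 (51.100.120.0 - 51.100.120.255) does not contain 51.100.104.215
  51.100.106.0/23 (51.100.106.0 - 51.100.107.255) does not contain 51.100.104.215
  51.100.96.0/22 (51.100.96.0 - 51.100.99.255) does not contain 51.100.104.215
  115.100.96.0/20 (115.100.96.0 - 115.100.111.255) does not contain 51.100.104.215
  51.100.0.0/18 (51.100.0.0 - 51.100.63.255) does not contain 51.100.104.215
Longest matching prefix is /15 -> next hop 211.56.127.175.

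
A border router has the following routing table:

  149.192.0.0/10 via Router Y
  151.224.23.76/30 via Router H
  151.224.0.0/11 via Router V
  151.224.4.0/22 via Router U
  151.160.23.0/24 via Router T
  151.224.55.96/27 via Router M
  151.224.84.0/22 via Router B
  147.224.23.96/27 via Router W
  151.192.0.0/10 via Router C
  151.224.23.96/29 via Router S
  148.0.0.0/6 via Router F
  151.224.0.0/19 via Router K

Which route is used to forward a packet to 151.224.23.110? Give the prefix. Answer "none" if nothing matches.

151.224.0.0/19

Entries matching 151.224.23.110:
  148.0.0.0/6 (148.0.0.0 - 151.255.255.255)
  151.192.0.0/10 (151.192.0.0 - 151.255.255.255)
  151.224.0.0/11 (151.224.0.0 - 151.255.255.255)
  151.224.0.0/19 (151.224.0.0 - 151.224.31.255)
Most specific is 151.224.0.0/19.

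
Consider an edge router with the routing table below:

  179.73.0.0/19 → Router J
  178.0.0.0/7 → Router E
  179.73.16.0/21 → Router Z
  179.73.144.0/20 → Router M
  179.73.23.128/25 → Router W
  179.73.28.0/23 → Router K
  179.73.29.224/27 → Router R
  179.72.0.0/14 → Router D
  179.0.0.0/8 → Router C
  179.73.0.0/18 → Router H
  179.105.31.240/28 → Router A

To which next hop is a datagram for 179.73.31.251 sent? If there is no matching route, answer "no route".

Routes whose prefix contains 179.73.31.251:
  178.0.0.0/7 (178.0.0.0 - 179.255.255.255) -> Router E
  179.0.0.0/8 (179.0.0.0 - 179.255.255.255) -> Router C
  179.72.0.0/14 (179.72.0.0 - 179.75.255.255) -> Router D
  179.73.0.0/18 (179.73.0.0 - 179.73.63.255) -> Router H
  179.73.0.0/19 (179.73.0.0 - 179.73.31.255) -> Router J
More-specific entries that do NOT match:
  179.105.31.240/28 (179.105.31.240 - 179.105.31.255) does not contain 179.73.31.251
  179.73.29.224/27 (179.73.29.224 - 179.73.29.255) does not contain 179.73.31.251
  179.73.23.128/25 (179.73.23.128 - 179.73.23.255) does not contain 179.73.31.251
  179.73.28.0/23 (179.73.28.0 - 179.73.29.255) does not contain 179.73.31.251
  179.73.16.0/21 (179.73.16.0 - 179.73.23.255) does not contain 179.73.31.251
  179.73.144.0/20 (179.73.144.0 - 179.73.159.255) does not contain 179.73.31.251
Longest matching prefix is /19 -> next hop Router J.

Router J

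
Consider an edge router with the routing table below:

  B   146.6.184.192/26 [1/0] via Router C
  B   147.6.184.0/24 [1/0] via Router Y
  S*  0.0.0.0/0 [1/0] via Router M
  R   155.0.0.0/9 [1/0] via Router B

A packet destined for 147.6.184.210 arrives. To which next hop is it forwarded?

Routes whose prefix contains 147.6.184.210:
  0.0.0.0/0 (default, matches everything) -> Router M
  147.6.184.0/24 (147.6.184.0 - 147.6.184.255) -> Router Y
More-specific entries that do NOT match:
  146.6.184.192/26 (146.6.184.192 - 146.6.184.255) does not contain 147.6.184.210
Longest matching prefix is /24 -> next hop Router Y.

Router Y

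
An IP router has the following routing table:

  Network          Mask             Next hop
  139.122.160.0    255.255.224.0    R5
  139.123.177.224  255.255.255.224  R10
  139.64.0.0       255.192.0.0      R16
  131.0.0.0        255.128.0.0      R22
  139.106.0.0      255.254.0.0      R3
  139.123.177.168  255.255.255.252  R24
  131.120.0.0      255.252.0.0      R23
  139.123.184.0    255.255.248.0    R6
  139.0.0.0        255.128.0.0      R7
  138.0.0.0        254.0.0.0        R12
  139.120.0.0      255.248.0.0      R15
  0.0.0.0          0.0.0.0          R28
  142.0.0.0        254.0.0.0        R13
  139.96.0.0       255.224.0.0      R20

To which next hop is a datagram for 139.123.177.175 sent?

Routes whose prefix contains 139.123.177.175:
  0.0.0.0/0 (default, matches everything) -> R28
  138.0.0.0/7 (138.0.0.0 - 139.255.255.255) -> R12
  139.0.0.0/9 (139.0.0.0 - 139.127.255.255) -> R7
  139.64.0.0/10 (139.64.0.0 - 139.127.255.255) -> R16
  139.96.0.0/11 (139.96.0.0 - 139.127.255.255) -> R20
  139.120.0.0/13 (139.120.0.0 - 139.127.255.255) -> R15
More-specific entries that do NOT match:
  139.123.177.168/30 (139.123.177.168 - 139.123.177.171) does not contain 139.123.177.175
  139.123.177.224/27 (139.123.177.224 - 139.123.177.255) does not contain 139.123.177.175
  139.123.184.0/21 (139.123.184.0 - 139.123.191.255) does not contain 139.123.177.175
  139.122.160.0/19 (139.122.160.0 - 139.122.191.255) does not contain 139.123.177.175
  139.106.0.0/15 (139.106.0.0 - 139.107.255.255) does not contain 139.123.177.175
  131.120.0.0/14 (131.120.0.0 - 131.123.255.255) does not contain 139.123.177.175
Longest matching prefix is /13 -> next hop R15.

R15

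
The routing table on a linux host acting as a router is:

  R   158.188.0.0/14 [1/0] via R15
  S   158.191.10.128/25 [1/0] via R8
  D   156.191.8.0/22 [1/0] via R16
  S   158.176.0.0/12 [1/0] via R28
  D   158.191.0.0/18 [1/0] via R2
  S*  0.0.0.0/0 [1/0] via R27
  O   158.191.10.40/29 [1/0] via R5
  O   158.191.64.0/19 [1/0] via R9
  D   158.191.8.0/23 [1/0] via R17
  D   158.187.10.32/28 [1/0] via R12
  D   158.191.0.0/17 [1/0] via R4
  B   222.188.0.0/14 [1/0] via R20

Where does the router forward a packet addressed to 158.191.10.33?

R2

Routes whose prefix contains 158.191.10.33:
  0.0.0.0/0 (default, matches everything) -> R27
  158.176.0.0/12 (158.176.0.0 - 158.191.255.255) -> R28
  158.188.0.0/14 (158.188.0.0 - 158.191.255.255) -> R15
  158.191.0.0/17 (158.191.0.0 - 158.191.127.255) -> R4
  158.191.0.0/18 (158.191.0.0 - 158.191.63.255) -> R2
More-specific entries that do NOT match:
  158.191.10.40/29 (158.191.10.40 - 158.191.10.47) does not contain 158.191.10.33
  158.187.10.32/28 (158.187.10.32 - 158.187.10.47) does not contain 158.191.10.33
  158.191.10.128/25 (158.191.10.128 - 158.191.10.255) does not contain 158.191.10.33
  158.191.8.0/23 (158.191.8.0 - 158.191.9.255) does not contain 158.191.10.33
  156.191.8.0/22 (156.191.8.0 - 156.191.11.255) does not contain 158.191.10.33
  158.191.64.0/19 (158.191.64.0 - 158.191.95.255) does not contain 158.191.10.33
Longest matching prefix is /18 -> next hop R2.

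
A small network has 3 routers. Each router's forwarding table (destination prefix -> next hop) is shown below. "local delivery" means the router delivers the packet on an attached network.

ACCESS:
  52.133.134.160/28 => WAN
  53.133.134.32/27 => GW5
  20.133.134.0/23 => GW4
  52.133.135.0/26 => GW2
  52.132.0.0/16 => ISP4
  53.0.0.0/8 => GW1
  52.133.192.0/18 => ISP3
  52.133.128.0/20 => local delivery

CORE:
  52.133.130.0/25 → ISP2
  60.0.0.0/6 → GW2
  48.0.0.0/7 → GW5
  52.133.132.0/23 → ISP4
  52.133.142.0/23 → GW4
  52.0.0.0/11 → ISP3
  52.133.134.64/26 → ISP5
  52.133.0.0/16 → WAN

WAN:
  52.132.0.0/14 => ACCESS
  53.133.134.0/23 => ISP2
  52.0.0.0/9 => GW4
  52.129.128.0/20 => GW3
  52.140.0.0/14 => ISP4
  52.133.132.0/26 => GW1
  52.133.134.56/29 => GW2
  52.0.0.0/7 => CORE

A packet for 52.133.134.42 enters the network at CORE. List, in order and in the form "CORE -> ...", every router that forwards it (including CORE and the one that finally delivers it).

At CORE: longest match for 52.133.134.42 is 52.133.0.0/16 -> WAN
At WAN: longest match for 52.133.134.42 is 52.132.0.0/14 -> ACCESS
At ACCESS: longest match for 52.133.134.42 is 52.133.128.0/20 -> local delivery

CORE -> WAN -> ACCESS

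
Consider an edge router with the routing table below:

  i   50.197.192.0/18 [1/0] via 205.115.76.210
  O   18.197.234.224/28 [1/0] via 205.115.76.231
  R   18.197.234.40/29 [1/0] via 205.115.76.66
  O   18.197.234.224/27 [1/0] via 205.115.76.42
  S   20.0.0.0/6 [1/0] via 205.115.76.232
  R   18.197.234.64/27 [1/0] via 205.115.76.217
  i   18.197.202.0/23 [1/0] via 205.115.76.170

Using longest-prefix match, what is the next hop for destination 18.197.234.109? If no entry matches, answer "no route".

no route

No entry's prefix contains 18.197.234.109; there is no default route.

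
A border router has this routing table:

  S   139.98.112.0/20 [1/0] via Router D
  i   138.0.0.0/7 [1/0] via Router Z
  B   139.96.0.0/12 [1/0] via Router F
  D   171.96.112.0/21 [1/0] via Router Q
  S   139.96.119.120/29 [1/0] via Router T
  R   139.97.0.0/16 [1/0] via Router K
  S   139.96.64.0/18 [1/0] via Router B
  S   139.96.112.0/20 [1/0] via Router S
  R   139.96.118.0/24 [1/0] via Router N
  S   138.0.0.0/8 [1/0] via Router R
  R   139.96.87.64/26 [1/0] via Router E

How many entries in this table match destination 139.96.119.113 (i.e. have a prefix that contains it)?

Prefixes containing 139.96.119.113:
  138.0.0.0/7 (138.0.0.0 - 139.255.255.255)
  139.96.0.0/12 (139.96.0.0 - 139.111.255.255)
  139.96.64.0/18 (139.96.64.0 - 139.96.127.255)
  139.96.112.0/20 (139.96.112.0 - 139.96.127.255)
Total matching entries: 4.

4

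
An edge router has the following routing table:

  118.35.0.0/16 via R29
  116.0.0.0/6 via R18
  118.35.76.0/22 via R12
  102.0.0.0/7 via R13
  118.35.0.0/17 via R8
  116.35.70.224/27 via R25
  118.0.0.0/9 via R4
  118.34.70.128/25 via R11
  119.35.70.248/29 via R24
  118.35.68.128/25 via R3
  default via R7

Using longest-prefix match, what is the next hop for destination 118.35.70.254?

Routes whose prefix contains 118.35.70.254:
  0.0.0.0/0 (default, matches everything) -> R7
  116.0.0.0/6 (116.0.0.0 - 119.255.255.255) -> R18
  118.0.0.0/9 (118.0.0.0 - 118.127.255.255) -> R4
  118.35.0.0/16 (118.35.0.0 - 118.35.255.255) -> R29
  118.35.0.0/17 (118.35.0.0 - 118.35.127.255) -> R8
More-specific entries that do NOT match:
  119.35.70.248/29 (119.35.70.248 - 119.35.70.255) does not contain 118.35.70.254
  116.35.70.224/27 (116.35.70.224 - 116.35.70.255) does not contain 118.35.70.254
  118.34.70.128/25 (118.34.70.128 - 118.34.70.255) does not contain 118.35.70.254
  118.35.68.128/25 (118.35.68.128 - 118.35.68.255) does not contain 118.35.70.254
  118.35.76.0/22 (118.35.76.0 - 118.35.79.255) does not contain 118.35.70.254
Longest matching prefix is /17 -> next hop R8.

R8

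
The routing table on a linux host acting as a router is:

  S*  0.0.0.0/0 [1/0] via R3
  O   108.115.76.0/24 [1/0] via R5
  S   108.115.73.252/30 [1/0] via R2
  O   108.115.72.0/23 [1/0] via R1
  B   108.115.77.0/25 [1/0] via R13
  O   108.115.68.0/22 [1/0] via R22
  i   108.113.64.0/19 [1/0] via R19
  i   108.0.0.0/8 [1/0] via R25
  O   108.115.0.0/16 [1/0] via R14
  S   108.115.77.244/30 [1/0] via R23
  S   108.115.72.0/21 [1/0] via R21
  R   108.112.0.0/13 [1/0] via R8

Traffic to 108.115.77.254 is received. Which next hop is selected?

R21

Routes whose prefix contains 108.115.77.254:
  0.0.0.0/0 (default, matches everything) -> R3
  108.0.0.0/8 (108.0.0.0 - 108.255.255.255) -> R25
  108.112.0.0/13 (108.112.0.0 - 108.119.255.255) -> R8
  108.115.0.0/16 (108.115.0.0 - 108.115.255.255) -> R14
  108.115.72.0/21 (108.115.72.0 - 108.115.79.255) -> R21
More-specific entries that do NOT match:
  108.115.73.252/30 (108.115.73.252 - 108.115.73.255) does not contain 108.115.77.254
  108.115.77.244/30 (108.115.77.244 - 108.115.77.247) does not contain 108.115.77.254
  108.115.77.0/25 (108.115.77.0 - 108.115.77.127) does not contain 108.115.77.254
  108.115.76.0/24 (108.115.76.0 - 108.115.76.255) does not contain 108.115.77.254
  108.115.72.0/23 (108.115.72.0 - 108.115.73.255) does not contain 108.115.77.254
  108.115.68.0/22 (108.115.68.0 - 108.115.71.255) does not contain 108.115.77.254
Longest matching prefix is /21 -> next hop R21.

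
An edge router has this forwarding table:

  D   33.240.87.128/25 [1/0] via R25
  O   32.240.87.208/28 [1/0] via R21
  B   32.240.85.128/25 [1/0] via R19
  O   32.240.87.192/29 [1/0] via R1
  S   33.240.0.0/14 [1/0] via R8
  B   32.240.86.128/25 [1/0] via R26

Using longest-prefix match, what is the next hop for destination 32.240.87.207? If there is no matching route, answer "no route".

No entry's prefix contains 32.240.87.207; there is no default route.

no route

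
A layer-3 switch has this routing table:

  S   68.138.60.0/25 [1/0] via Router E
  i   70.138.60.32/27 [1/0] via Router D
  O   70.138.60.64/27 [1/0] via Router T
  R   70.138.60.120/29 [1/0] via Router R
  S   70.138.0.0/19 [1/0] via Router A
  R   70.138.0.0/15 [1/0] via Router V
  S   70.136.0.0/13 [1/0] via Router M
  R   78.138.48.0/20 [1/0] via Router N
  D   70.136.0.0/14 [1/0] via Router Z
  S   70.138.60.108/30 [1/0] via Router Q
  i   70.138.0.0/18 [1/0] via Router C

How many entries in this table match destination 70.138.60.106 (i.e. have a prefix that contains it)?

4

Prefixes containing 70.138.60.106:
  70.136.0.0/13 (70.136.0.0 - 70.143.255.255)
  70.136.0.0/14 (70.136.0.0 - 70.139.255.255)
  70.138.0.0/15 (70.138.0.0 - 70.139.255.255)
  70.138.0.0/18 (70.138.0.0 - 70.138.63.255)
Total matching entries: 4.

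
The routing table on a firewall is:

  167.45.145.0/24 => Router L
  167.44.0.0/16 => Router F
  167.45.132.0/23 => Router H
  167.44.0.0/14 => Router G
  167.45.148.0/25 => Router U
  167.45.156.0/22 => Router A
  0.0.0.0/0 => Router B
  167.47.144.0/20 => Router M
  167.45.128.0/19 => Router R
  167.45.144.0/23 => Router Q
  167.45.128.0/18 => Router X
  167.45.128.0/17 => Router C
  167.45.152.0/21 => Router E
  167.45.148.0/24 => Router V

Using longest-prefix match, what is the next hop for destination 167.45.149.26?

Router R

Routes whose prefix contains 167.45.149.26:
  0.0.0.0/0 (default, matches everything) -> Router B
  167.44.0.0/14 (167.44.0.0 - 167.47.255.255) -> Router G
  167.45.128.0/17 (167.45.128.0 - 167.45.255.255) -> Router C
  167.45.128.0/18 (167.45.128.0 - 167.45.191.255) -> Router X
  167.45.128.0/19 (167.45.128.0 - 167.45.159.255) -> Router R
More-specific entries that do NOT match:
  167.45.148.0/25 (167.45.148.0 - 167.45.148.127) does not contain 167.45.149.26
  167.45.145.0/24 (167.45.145.0 - 167.45.145.255) does not contain 167.45.149.26
  167.45.148.0/24 (167.45.148.0 - 167.45.148.255) does not contain 167.45.149.26
  167.45.132.0/23 (167.45.132.0 - 167.45.133.255) does not contain 167.45.149.26
  167.45.144.0/23 (167.45.144.0 - 167.45.145.255) does not contain 167.45.149.26
  167.45.156.0/22 (167.45.156.0 - 167.45.159.255) does not contain 167.45.149.26
  167.45.152.0/21 (167.45.152.0 - 167.45.159.255) does not contain 167.45.149.26
  167.47.144.0/20 (167.47.144.0 - 167.47.159.255) does not contain 167.45.149.26
Longest matching prefix is /19 -> next hop Router R.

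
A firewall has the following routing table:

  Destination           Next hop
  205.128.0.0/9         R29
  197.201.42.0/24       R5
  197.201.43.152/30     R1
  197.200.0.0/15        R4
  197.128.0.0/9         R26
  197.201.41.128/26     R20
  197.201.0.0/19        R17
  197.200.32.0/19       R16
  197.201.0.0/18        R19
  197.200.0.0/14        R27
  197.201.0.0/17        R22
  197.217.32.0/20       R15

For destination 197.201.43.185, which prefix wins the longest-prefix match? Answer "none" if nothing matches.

197.201.0.0/18

Entries matching 197.201.43.185:
  197.128.0.0/9 (197.128.0.0 - 197.255.255.255)
  197.200.0.0/14 (197.200.0.0 - 197.203.255.255)
  197.200.0.0/15 (197.200.0.0 - 197.201.255.255)
  197.201.0.0/17 (197.201.0.0 - 197.201.127.255)
  197.201.0.0/18 (197.201.0.0 - 197.201.63.255)
Most specific is 197.201.0.0/18.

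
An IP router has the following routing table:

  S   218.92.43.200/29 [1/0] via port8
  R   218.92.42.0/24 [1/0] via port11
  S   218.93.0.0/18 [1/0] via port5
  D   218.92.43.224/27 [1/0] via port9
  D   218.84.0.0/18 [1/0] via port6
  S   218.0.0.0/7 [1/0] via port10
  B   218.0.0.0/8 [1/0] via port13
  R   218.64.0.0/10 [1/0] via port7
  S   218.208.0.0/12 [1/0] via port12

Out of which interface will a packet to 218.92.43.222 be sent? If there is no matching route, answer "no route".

Routes whose prefix contains 218.92.43.222:
  218.0.0.0/7 (218.0.0.0 - 219.255.255.255) -> port10
  218.0.0.0/8 (218.0.0.0 - 218.255.255.255) -> port13
  218.64.0.0/10 (218.64.0.0 - 218.127.255.255) -> port7
More-specific entries that do NOT match:
  218.92.43.200/29 (218.92.43.200 - 218.92.43.207) does not contain 218.92.43.222
  218.92.43.224/27 (218.92.43.224 - 218.92.43.255) does not contain 218.92.43.222
  218.92.42.0/24 (218.92.42.0 - 218.92.42.255) does not contain 218.92.43.222
  218.93.0.0/18 (218.93.0.0 - 218.93.63.255) does not contain 218.92.43.222
  218.84.0.0/18 (218.84.0.0 - 218.84.63.255) does not contain 218.92.43.222
  218.208.0.0/12 (218.208.0.0 - 218.223.255.255) does not contain 218.92.43.222
Longest matching prefix is /10 -> interface port7.

port7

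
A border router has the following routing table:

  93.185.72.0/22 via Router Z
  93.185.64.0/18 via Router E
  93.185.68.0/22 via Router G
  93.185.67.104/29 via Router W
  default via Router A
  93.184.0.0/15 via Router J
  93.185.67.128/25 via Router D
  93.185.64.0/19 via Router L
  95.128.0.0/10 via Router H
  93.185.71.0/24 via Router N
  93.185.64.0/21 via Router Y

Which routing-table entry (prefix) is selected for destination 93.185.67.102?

93.185.64.0/21

Entries matching 93.185.67.102:
  0.0.0.0/0 (default, matches everything)
  93.184.0.0/15 (93.184.0.0 - 93.185.255.255)
  93.185.64.0/18 (93.185.64.0 - 93.185.127.255)
  93.185.64.0/19 (93.185.64.0 - 93.185.95.255)
  93.185.64.0/21 (93.185.64.0 - 93.185.71.255)
Most specific is 93.185.64.0/21.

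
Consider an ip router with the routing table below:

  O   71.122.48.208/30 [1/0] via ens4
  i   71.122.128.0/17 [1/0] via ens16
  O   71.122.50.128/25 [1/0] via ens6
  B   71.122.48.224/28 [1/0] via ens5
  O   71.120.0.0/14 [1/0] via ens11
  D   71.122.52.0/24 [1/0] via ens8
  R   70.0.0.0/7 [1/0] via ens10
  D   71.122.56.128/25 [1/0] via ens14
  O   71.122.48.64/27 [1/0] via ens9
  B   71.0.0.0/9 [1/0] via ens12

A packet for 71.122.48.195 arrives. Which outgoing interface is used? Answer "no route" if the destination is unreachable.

Routes whose prefix contains 71.122.48.195:
  70.0.0.0/7 (70.0.0.0 - 71.255.255.255) -> ens10
  71.0.0.0/9 (71.0.0.0 - 71.127.255.255) -> ens12
  71.120.0.0/14 (71.120.0.0 - 71.123.255.255) -> ens11
More-specific entries that do NOT match:
  71.122.48.208/30 (71.122.48.208 - 71.122.48.211) does not contain 71.122.48.195
  71.122.48.224/28 (71.122.48.224 - 71.122.48.239) does not contain 71.122.48.195
  71.122.48.64/27 (71.122.48.64 - 71.122.48.95) does not contain 71.122.48.195
  71.122.50.128/25 (71.122.50.128 - 71.122.50.255) does not contain 71.122.48.195
  71.122.56.128/25 (71.122.56.128 - 71.122.56.255) does not contain 71.122.48.195
  71.122.52.0/24 (71.122.52.0 - 71.122.52.255) does not contain 71.122.48.195
  71.122.128.0/17 (71.122.128.0 - 71.122.255.255) does not contain 71.122.48.195
Longest matching prefix is /14 -> interface ens11.

ens11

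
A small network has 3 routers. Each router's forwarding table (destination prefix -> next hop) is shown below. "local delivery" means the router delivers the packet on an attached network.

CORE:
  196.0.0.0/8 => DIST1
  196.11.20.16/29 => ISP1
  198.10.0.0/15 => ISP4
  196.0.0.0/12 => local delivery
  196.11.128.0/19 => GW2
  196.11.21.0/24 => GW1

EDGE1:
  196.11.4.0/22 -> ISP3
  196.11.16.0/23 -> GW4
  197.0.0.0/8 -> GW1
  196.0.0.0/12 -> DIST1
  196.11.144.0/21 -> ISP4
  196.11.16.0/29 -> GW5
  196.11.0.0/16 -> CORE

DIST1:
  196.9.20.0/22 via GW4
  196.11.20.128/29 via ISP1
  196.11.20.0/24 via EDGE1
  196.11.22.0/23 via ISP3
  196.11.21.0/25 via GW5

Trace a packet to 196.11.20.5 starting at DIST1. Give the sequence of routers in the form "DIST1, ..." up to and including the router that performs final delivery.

DIST1, EDGE1, CORE

At DIST1: longest match for 196.11.20.5 is 196.11.20.0/24 -> EDGE1
At EDGE1: longest match for 196.11.20.5 is 196.11.0.0/16 -> CORE
At CORE: longest match for 196.11.20.5 is 196.0.0.0/12 -> local delivery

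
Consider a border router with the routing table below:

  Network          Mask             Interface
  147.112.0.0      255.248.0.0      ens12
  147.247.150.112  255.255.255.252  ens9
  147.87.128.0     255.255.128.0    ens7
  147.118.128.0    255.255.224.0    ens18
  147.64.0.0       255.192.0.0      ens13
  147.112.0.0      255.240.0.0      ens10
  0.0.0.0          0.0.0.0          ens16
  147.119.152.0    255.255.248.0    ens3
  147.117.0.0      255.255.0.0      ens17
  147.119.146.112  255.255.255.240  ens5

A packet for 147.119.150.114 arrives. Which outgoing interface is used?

Routes whose prefix contains 147.119.150.114:
  0.0.0.0/0 (default, matches everything) -> ens16
  147.64.0.0/10 (147.64.0.0 - 147.127.255.255) -> ens13
  147.112.0.0/12 (147.112.0.0 - 147.127.255.255) -> ens10
  147.112.0.0/13 (147.112.0.0 - 147.119.255.255) -> ens12
More-specific entries that do NOT match:
  147.247.150.112/30 (147.247.150.112 - 147.247.150.115) does not contain 147.119.150.114
  147.119.146.112/28 (147.119.146.112 - 147.119.146.127) does not contain 147.119.150.114
  147.119.152.0/21 (147.119.152.0 - 147.119.159.255) does not contain 147.119.150.114
  147.118.128.0/19 (147.118.128.0 - 147.118.159.255) does not contain 147.119.150.114
  147.87.128.0/17 (147.87.128.0 - 147.87.255.255) does not contain 147.119.150.114
  147.117.0.0/16 (147.117.0.0 - 147.117.255.255) does not contain 147.119.150.114
Longest matching prefix is /13 -> interface ens12.

ens12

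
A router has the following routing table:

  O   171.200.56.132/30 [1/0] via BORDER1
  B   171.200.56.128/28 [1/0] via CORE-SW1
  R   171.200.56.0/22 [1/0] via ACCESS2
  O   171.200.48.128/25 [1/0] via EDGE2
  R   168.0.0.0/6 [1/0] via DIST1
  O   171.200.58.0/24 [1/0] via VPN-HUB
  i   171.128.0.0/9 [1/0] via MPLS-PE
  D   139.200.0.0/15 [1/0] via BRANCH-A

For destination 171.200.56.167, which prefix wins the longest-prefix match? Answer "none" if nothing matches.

Entries matching 171.200.56.167:
  168.0.0.0/6 (168.0.0.0 - 171.255.255.255)
  171.128.0.0/9 (171.128.0.0 - 171.255.255.255)
  171.200.56.0/22 (171.200.56.0 - 171.200.59.255)
Most specific is 171.200.56.0/22.

171.200.56.0/22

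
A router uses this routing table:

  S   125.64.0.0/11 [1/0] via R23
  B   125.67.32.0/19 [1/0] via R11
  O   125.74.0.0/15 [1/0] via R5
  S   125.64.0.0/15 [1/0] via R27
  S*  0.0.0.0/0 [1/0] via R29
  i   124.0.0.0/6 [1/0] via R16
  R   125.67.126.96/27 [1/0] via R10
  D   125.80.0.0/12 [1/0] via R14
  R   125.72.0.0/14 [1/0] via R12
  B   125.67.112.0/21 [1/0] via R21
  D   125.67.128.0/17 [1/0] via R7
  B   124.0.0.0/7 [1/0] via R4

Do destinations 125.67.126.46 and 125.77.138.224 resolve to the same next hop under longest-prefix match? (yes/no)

125.67.126.46: longest match 125.64.0.0/11 -> R23
125.77.138.224: longest match 125.64.0.0/11 -> R23

yes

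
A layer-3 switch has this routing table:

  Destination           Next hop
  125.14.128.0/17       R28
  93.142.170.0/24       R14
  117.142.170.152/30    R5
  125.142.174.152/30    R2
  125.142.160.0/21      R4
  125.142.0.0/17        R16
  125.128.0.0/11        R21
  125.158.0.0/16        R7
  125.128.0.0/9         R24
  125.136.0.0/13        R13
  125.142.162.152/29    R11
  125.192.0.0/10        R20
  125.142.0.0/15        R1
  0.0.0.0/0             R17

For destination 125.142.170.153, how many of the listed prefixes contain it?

5

Prefixes containing 125.142.170.153:
  0.0.0.0/0 (default, matches everything)
  125.128.0.0/9 (125.128.0.0 - 125.255.255.255)
  125.128.0.0/11 (125.128.0.0 - 125.159.255.255)
  125.136.0.0/13 (125.136.0.0 - 125.143.255.255)
  125.142.0.0/15 (125.142.0.0 - 125.143.255.255)
Total matching entries: 5.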